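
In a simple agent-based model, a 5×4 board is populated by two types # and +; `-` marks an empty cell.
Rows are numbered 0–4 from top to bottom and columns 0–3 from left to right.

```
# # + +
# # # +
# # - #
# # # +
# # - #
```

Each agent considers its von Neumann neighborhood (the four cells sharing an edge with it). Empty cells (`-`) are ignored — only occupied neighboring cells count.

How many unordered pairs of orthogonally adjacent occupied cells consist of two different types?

Scan each occupied cell's neighbors to the right and below so each pair is counted once.
From row 0: 2 unlike of 7 pairs (running 2/7).
From row 1: 2 unlike of 6 pairs (running 4/13).
From row 2: 1 unlike of 4 pairs (running 5/17).
From row 3: 2 unlike of 6 pairs (running 7/23).
From row 4: 0 unlike of 1 pairs (running 7/24).
Total adjacent occupied pairs: 24; unlike-type pairs: 7.

7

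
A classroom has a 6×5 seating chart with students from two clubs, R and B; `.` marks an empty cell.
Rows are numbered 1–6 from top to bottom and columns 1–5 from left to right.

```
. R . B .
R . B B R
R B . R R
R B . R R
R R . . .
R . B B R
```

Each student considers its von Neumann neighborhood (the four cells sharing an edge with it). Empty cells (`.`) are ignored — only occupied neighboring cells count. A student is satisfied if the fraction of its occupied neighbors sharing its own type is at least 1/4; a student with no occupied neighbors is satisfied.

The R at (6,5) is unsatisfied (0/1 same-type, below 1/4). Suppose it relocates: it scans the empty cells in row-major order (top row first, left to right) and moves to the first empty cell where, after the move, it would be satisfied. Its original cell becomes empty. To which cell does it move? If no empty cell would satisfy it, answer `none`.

(1,1)

Vacating (6,5). Empty cells in order:
  (1,1): 2/2 same-type → satisfied — stop here.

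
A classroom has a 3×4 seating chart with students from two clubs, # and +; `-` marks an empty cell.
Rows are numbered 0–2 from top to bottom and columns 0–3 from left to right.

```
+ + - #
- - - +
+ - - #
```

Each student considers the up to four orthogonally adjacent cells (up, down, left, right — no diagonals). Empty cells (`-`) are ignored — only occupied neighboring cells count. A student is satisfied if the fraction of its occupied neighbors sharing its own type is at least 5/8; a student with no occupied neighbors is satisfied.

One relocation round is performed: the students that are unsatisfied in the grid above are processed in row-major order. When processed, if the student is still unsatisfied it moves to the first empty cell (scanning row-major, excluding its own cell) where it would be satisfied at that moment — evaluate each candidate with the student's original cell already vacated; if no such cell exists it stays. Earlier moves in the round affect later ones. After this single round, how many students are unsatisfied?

0

Initially unsatisfied (in order): (0,3), (1,3), (2,3).
  (0,3) → (2,2).
  (1,3) → (0,2).
  (2,3): now satisfied by earlier moves; stays.
Resulting grid:
+ + + -
- - - -
+ - # #
All satisfied now.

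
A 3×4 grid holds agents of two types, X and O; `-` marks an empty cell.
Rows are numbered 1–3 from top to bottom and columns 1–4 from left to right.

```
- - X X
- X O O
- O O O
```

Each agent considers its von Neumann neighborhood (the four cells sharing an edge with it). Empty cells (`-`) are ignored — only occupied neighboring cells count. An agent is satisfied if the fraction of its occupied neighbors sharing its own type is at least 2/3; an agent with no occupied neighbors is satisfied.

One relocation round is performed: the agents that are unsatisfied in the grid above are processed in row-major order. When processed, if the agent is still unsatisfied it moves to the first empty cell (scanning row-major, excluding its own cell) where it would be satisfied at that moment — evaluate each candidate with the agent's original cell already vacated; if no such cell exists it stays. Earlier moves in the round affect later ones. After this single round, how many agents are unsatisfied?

0

Initially unsatisfied (in order): (1,3), (1,4), (2,2), (2,3), (3,2).
  (1,3) → (1,1).
  (1,4) → (1,2).
  (2,2) → (2,1).
  (2,3): now satisfied by earlier moves; stays.
  (3,2): now satisfied by earlier moves; stays.
Resulting grid:
X X - -
X - O O
- O O O
All satisfied now.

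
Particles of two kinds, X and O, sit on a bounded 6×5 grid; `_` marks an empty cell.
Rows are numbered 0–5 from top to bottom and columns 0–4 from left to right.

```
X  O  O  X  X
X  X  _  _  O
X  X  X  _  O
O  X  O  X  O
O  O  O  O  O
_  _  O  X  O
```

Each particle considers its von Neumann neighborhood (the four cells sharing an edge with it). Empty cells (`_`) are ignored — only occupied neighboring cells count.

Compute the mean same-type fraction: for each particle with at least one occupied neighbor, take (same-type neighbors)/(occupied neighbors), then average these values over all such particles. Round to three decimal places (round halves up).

Row 0: (0,0)X 1/2 · (0,1)O 1/3 · (0,2)O 1/2 · (0,3)X 1/2 · (0,4)X 1/2
Row 1: (1,0)X 3/3 · (1,1)X 2/3 · (1,4)O 1/2
Row 2: (2,0)X 2/3 · (2,1)X 4/4 · (2,2)X 1/2 · (2,4)O 2/2
Row 3: (3,0)O 1/3 · (3,1)X 1/4 · (3,2)O 1/4 · (3,3)X 0/3 · (3,4)O 2/3
Row 4: (4,0)O 2/2 · (4,1)O 2/3 · (4,2)O 4/4 · (4,3)O 2/4 · (4,4)O 3/3
Row 5: (5,2)O 1/2 · (5,3)X 0/3 · (5,4)O 1/2
Sum over 25 particles: 1/2 + 1/3 + 1/2 + 1/2 + 1/2 + 3/3 + 2/3 + 1/2 + 2/3 + 4/4 + 1/2 + 2/2 + 1/3 + 1/4 + 1/4 + 0/3 + 2/3 + 2/2 + 2/3 + 4/4 + 2/4 + 3/3 + 1/2 + 0/3 + 1/2 = 43/3; mean = 43/3 ÷ 25 = 43/75 = 0.573333… → 0.573.

0.573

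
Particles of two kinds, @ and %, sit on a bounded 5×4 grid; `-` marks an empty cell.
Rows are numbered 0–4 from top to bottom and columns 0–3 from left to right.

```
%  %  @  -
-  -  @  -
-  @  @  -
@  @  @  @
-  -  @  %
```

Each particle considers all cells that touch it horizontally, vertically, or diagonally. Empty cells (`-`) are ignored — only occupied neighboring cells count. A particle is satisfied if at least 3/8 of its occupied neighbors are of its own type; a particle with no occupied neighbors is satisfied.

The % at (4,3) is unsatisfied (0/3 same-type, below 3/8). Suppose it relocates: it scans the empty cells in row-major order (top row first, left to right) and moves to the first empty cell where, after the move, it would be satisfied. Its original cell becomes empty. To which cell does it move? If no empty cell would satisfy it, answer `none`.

Vacating (4,3). Empty cells in order:
  (0,3): 0/2 same-type → still unsatisfied.
  (1,0): 2/3 same-type → satisfied — stop here.

(1,0)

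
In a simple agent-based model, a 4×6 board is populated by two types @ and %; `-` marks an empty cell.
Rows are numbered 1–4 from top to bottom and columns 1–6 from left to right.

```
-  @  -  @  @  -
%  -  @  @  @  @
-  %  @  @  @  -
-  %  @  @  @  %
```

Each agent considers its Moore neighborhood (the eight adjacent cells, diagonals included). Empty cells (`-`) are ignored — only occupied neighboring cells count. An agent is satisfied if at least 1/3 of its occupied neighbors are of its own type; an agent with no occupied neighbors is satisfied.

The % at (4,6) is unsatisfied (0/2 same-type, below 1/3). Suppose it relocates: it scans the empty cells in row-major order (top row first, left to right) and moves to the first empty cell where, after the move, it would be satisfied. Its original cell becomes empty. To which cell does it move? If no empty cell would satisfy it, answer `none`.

Vacating (4,6). Empty cells in order:
  (1,1): 1/2 same-type → satisfied — stop here.

(1,1)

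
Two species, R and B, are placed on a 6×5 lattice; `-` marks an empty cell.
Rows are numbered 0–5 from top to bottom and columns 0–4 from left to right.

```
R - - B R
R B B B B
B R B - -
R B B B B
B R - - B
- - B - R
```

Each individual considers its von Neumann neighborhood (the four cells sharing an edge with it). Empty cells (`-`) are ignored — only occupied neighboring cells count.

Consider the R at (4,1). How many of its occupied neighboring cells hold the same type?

0

Occupied neighbors of (4,1): (3,1)=B, (4,0)=B.
Same type (R): 0 of 2.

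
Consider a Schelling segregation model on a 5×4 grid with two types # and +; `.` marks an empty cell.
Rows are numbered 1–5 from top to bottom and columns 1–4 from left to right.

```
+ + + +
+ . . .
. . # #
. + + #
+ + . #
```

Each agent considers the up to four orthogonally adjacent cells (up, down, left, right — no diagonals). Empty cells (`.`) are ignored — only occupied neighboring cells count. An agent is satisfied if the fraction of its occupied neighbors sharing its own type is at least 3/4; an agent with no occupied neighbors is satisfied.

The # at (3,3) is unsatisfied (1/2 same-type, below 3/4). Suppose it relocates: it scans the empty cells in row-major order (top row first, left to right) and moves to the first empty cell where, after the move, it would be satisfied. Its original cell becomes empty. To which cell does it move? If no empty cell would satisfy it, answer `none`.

Vacating (3,3). Empty cells in order:
  (2,2): 0/2 same-type → still unsatisfied.
  (2,3): 0/1 same-type → still unsatisfied.
  (2,4): 1/2 same-type → still unsatisfied.
  (3,1): 0/1 same-type → still unsatisfied.
  (3,2): 0/1 same-type → still unsatisfied.
  (4,1): 0/2 same-type → still unsatisfied.
  (5,3): 1/3 same-type → still unsatisfied.

none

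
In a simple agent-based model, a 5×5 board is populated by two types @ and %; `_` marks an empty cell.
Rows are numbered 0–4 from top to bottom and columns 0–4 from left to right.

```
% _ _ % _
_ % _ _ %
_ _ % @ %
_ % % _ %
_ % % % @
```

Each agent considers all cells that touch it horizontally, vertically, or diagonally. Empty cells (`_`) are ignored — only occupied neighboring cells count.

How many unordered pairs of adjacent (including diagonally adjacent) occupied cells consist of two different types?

7

Scan each occupied cell's neighbors to the right and below (and the two forward diagonals) so each pair is counted once.
From row 0: 0 unlike of 2 pairs (running 0/2).
From row 1: 1 unlike of 3 pairs (running 1/5).
From row 2: 4 unlike of 7 pairs (running 5/12).
From row 3: 1 unlike of 8 pairs (running 6/20).
From row 4: 1 unlike of 3 pairs (running 7/23).
Total adjacent occupied pairs: 23; unlike-type pairs: 7.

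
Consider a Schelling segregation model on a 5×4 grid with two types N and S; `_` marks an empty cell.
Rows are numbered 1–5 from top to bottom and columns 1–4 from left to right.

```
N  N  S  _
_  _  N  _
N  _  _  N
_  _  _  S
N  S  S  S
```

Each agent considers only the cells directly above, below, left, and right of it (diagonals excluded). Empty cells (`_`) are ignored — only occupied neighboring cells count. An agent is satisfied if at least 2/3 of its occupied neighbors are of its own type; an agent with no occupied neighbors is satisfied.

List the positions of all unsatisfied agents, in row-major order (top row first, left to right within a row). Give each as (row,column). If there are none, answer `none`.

(1,1)N 1/1 ✓
(1,2)N 1/2 ✗
(1,3)S 0/2 ✗
(2,3)N 0/1 ✗
(3,1)N 0/0 ✓
(3,4)N 0/1 ✗
(4,4)S 1/2 ✗
(5,1)N 0/1 ✗
(5,2)S 1/2 ✗
(5,3)S 2/2 ✓
(5,4)S 2/2 ✓

(1,2), (1,3), (2,3), (3,4), (4,4), (5,1), (5,2)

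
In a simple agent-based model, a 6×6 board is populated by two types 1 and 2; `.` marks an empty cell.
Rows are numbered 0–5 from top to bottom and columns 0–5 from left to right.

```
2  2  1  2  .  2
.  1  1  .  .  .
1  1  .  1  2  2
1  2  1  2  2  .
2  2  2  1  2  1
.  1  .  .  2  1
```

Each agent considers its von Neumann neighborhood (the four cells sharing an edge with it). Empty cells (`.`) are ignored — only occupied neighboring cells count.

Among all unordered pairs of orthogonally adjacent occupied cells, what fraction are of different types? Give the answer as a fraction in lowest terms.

17/32

Scan each occupied cell's neighbors to the right and below so each pair is counted once.
From row 0: 3 unlike of 5 pairs (running 3/5).
From row 1: 0 unlike of 2 pairs (running 3/7).
From row 2: 3 unlike of 7 pairs (running 6/14).
From row 3: 6 unlike of 9 pairs (running 12/23).
From row 4: 4 unlike of 8 pairs (running 16/31).
From row 5: 1 unlike of 1 pairs (running 17/32).
Total adjacent occupied pairs: 32; unlike-type pairs: 17.
17/32 is already in lowest terms.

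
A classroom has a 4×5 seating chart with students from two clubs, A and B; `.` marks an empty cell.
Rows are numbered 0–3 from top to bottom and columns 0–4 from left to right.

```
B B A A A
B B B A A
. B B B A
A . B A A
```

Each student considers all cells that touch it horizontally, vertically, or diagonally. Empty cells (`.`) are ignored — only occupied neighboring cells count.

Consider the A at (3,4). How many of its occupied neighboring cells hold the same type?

Occupied neighbors of (3,4): (2,3)=B, (2,4)=A, (3,3)=A.
Same type (A): 2 of 3.

2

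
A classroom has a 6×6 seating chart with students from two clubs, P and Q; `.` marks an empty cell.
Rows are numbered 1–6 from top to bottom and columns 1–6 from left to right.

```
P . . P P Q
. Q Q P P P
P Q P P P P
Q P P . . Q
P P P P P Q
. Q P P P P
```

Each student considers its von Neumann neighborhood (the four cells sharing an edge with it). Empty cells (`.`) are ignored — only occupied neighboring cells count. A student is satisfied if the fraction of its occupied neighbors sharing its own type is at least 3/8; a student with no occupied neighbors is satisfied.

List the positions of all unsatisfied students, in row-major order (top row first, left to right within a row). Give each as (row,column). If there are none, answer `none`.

(1,6), (2,3), (3,1), (3,2), (4,1), (5,6), (6,2)

(1,1)P 0/0 ok
(1,4)P 2/2 ok
(1,5)P 2/3 ok
(1,6)Q 0/2 unhappy
(2,2)Q 2/2 ok
(2,3)Q 1/3 unhappy
(2,4)P 3/4 ok
(2,5)P 4/4 ok
(2,6)P 2/3 ok
(3,1)P 0/2 unhappy
(3,2)Q 1/4 unhappy
(3,3)P 2/4 ok
(3,4)P 3/3 ok
(3,5)P 3/3 ok
(3,6)P 2/3 ok
(4,1)Q 0/3 unhappy
(4,2)P 2/4 ok
(4,3)P 3/3 ok
(4,6)Q 1/2 ok
(5,1)P 1/2 ok
(5,2)P 3/4 ok
(5,3)P 4/4 ok
(5,4)P 3/3 ok
(5,5)P 2/3 ok
(5,6)Q 1/3 unhappy
(6,2)Q 0/2 unhappy
(6,3)P 2/3 ok
(6,4)P 3/3 ok
(6,5)P 3/3 ok
(6,6)P 1/2 ok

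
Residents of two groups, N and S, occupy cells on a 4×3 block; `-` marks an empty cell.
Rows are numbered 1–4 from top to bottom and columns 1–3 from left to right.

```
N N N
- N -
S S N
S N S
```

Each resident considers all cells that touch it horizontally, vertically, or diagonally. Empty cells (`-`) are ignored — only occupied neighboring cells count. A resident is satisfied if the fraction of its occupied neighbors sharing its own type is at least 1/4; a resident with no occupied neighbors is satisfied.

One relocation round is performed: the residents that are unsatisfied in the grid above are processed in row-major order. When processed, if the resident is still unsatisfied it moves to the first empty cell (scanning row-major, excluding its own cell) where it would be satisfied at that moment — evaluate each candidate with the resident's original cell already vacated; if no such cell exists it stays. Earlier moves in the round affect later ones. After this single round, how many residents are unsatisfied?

0

Initially unsatisfied (in order): (4,2).
  (4,2) → (2,1).
Resulting grid:
N N N
N N -
S S N
S - S
All satisfied now.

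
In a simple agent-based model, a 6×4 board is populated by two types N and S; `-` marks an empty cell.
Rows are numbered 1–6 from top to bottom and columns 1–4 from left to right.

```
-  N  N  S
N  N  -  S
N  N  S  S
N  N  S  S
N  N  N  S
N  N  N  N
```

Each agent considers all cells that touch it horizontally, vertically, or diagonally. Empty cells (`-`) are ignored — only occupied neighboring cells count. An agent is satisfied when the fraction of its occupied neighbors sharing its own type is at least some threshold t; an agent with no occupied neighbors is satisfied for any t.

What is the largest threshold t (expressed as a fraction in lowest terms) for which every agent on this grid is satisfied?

2/5

(1,2)N 3/3
(1,3)N 2/4
(1,4)S 1/2
(2,1)N 4/4
(2,2)N 5/6
(2,4)S 3/4
(3,1)N 5/5
(3,2)N 5/7
(3,3)S 4/7
(3,4)S 4/4
(4,1)N 5/5
(4,2)N 6/8
(4,3)S 4/8
(4,4)S 4/5
(5,1)N 5/5
(5,2)N 7/8
(5,3)N 5/8
(5,4)S 2/5
(6,1)N 3/3
(6,2)N 5/5
(6,3)N 4/5
(6,4)N 2/3
The smallest same-type fraction is 2/5 at (5,4), which reduces to 2/5. Any threshold above that leaves this agent unsatisfied.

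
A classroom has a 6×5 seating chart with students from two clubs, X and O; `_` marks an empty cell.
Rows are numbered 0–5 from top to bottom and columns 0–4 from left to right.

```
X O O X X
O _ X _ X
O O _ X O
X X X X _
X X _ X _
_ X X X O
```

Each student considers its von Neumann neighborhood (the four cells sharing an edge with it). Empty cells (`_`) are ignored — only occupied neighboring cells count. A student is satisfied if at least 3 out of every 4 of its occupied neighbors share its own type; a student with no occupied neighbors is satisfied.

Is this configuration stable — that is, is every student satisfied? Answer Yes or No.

No

(0,0)X 0/2 unhappy
(0,1)O 1/2 unhappy
(0,2)O 1/3 unhappy
(0,3)X 1/2 unhappy
(0,4)X 2/2 ok
(1,0)O 1/2 unhappy
(1,2)X 0/1 unhappy
(1,4)X 1/2 unhappy
(2,0)O 2/3 unhappy
(2,1)O 1/2 unhappy
(2,3)X 1/2 unhappy
(2,4)O 0/2 unhappy
(3,0)X 2/3 unhappy
(3,1)X 3/4 ok
(3,2)X 2/2 ok
(3,3)X 3/3 ok
(4,0)X 2/2 ok
(4,1)X 3/3 ok
(4,3)X 2/2 ok
(5,1)X 2/2 ok
(5,2)X 2/2 ok
(5,3)X 2/3 unhappy
(5,4)O 0/1 unhappy
For instance (0,0) has only 0/2 same-type neighbors, below 3/4.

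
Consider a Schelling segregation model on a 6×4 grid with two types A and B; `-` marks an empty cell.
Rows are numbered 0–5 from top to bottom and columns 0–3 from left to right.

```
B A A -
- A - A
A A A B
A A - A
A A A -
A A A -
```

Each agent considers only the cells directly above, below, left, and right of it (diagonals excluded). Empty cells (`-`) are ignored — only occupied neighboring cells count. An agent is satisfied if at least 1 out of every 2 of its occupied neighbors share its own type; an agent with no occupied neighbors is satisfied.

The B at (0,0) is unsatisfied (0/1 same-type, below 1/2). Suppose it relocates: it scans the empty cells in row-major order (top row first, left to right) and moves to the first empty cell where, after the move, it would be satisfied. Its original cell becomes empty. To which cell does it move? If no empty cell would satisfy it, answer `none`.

Vacating (0,0). Empty cells in order:
  (0,3): 0/2 same-type → still unsatisfied.
  (1,0): 0/2 same-type → still unsatisfied.
  (1,2): 0/4 same-type → still unsatisfied.
  (3,2): 0/4 same-type → still unsatisfied.
  (4,3): 0/2 same-type → still unsatisfied.
  (5,3): 0/1 same-type → still unsatisfied.

none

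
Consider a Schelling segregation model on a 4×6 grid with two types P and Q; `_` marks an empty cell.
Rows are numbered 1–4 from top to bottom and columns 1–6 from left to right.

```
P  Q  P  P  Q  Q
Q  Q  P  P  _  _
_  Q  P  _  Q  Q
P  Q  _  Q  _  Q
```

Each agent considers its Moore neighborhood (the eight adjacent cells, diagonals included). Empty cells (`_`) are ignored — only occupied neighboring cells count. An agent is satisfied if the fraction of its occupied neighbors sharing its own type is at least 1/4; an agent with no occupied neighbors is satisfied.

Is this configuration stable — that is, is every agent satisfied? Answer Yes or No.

(1,1)P 0/3 unhappy
(1,2)Q 2/5 ok
(1,3)P 3/5 ok
(1,4)P 3/4 ok
(1,5)Q 1/3 ok
(1,6)Q 1/1 ok
(2,1)Q 3/4 ok
(2,2)Q 3/7 ok
(2,3)P 4/7 ok
(2,4)P 4/6 ok
(3,2)Q 3/6 ok
(3,3)P 2/6 ok
(3,5)Q 3/4 ok
(3,6)Q 2/2 ok
(4,1)P 0/2 unhappy
(4,2)Q 1/3 ok
(4,4)Q 1/2 ok
(4,6)Q 2/2 ok
For instance (1,1) has only 0/3 same-type neighbors, below 1/4.

No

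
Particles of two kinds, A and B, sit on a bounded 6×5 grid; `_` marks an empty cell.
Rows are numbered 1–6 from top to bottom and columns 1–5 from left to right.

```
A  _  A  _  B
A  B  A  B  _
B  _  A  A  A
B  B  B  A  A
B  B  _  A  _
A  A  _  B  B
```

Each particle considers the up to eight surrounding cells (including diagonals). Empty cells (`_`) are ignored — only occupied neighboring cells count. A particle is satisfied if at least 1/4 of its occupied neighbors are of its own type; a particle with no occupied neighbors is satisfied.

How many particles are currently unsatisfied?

Row 1: (1,1)A 1/2 satisfied · (1,3)A 1/3 satisfied · (1,5)B 1/1 satisfied
Row 2: (2,1)A 1/3 satisfied · (2,2)B 1/6 not · (2,3)A 3/5 satisfied · (2,4)B 1/6 not
Row 3: (3,1)B 3/4 satisfied · (3,3)A 3/7 satisfied · (3,4)A 5/7 satisfied · (3,5)A 3/4 satisfied
Row 4: (4,1)B 4/4 satisfied · (4,2)B 5/6 satisfied · (4,3)B 2/6 satisfied · (4,4)A 5/6 satisfied · (4,5)A 4/4 satisfied
Row 5: (5,1)B 3/5 satisfied · (5,2)B 4/6 satisfied · (5,4)A 2/5 satisfied
Row 6: (6,1)A 1/3 satisfied · (6,2)A 1/3 satisfied · (6,4)B 1/2 satisfied · (6,5)B 1/2 satisfied
Unsatisfied: (2,2), (2,4) — 2 in total.

2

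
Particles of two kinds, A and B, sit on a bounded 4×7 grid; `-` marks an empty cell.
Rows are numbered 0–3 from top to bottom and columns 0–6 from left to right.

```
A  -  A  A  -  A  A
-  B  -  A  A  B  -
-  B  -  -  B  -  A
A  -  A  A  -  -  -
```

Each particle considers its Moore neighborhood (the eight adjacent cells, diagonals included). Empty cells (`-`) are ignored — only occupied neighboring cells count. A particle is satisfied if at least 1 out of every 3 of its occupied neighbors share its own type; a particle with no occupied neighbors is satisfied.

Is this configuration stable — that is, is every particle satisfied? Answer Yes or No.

Row 0: (0,0)A 0/1 not · (0,2)A 2/3 satisfied · (0,3)A 3/3 satisfied · (0,5)A 2/3 satisfied · (0,6)A 1/2 satisfied
Row 1: (1,1)B 1/3 satisfied · (1,3)A 3/4 satisfied · (1,4)A 3/5 satisfied · (1,5)B 1/5 not
Row 2: (2,1)B 1/3 satisfied · (2,4)B 1/4 not · (2,6)A 0/1 not
Row 3: (3,0)A 0/1 not · (3,2)A 1/2 satisfied · (3,3)A 1/2 satisfied
For instance (0,0) has only 0/1 same-type neighbors, below 1/3.

No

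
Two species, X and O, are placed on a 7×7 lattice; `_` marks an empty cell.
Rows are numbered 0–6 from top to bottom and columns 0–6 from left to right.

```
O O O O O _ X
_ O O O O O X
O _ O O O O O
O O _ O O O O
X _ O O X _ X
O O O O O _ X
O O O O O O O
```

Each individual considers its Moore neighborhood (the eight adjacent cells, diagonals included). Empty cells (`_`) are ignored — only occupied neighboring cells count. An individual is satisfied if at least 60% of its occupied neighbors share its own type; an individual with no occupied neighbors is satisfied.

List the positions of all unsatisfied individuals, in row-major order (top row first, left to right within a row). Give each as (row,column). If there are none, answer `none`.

(0,0)O 2/2 ok
(0,1)O 4/4 ok
(0,2)O 5/5 ok
(0,3)O 5/5 ok
(0,4)O 4/4 ok
(0,6)X 1/2 unhappy
(1,1)O 6/6 ok
(1,2)O 7/7 ok
(1,3)O 8/8 ok
(1,4)O 7/7 ok
(1,5)O 5/7 ok
(1,6)X 1/4 unhappy
(2,0)O 3/3 ok
(2,2)O 6/6 ok
(2,3)O 7/7 ok
(2,4)O 8/8 ok
(2,5)O 7/8 ok
(2,6)O 4/5 ok
(3,0)O 2/3 ok
(3,1)O 4/5 ok
(3,3)O 6/7 ok
(3,4)O 6/7 ok
(3,5)O 5/7 ok
(3,6)O 3/4 ok
(4,0)X 0/4 unhappy
(4,2)O 6/6 ok
(4,3)O 6/7 ok
(4,4)X 0/6 unhappy
(4,6)X 1/3 unhappy
(5,0)O 3/4 ok
(5,1)O 6/7 ok
(5,2)O 7/7 ok
(5,3)O 7/8 ok
(5,4)O 5/6 ok
(5,6)X 1/3 unhappy
(6,0)O 3/3 ok
(6,1)O 5/5 ok
(6,2)O 5/5 ok
(6,3)O 5/5 ok
(6,4)O 4/4 ok
(6,5)O 3/4 ok
(6,6)O 1/2 unhappy

(0,6), (1,6), (4,0), (4,4), (4,6), (5,6), (6,6)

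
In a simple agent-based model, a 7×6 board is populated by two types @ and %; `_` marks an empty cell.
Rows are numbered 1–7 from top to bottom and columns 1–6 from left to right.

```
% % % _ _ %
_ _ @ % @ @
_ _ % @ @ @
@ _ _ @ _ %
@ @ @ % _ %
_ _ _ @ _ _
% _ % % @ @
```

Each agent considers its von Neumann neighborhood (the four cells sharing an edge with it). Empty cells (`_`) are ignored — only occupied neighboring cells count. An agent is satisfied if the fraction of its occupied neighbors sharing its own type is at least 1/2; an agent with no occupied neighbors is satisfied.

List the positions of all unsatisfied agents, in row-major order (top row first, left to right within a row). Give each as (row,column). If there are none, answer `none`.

Row 1: (1,1)% 1/1 ✓ · (1,2)% 2/2 ✓ · (1,3)% 1/2 ✓ · (1,6)% 0/1 ✗
Row 2: (2,3)@ 0/3 ✗ · (2,4)% 0/3 ✗ · (2,5)@ 2/3 ✓ · (2,6)@ 2/3 ✓
Row 3: (3,3)% 0/2 ✗ · (3,4)@ 2/4 ✓ · (3,5)@ 3/3 ✓ · (3,6)@ 2/3 ✓
Row 4: (4,1)@ 1/1 ✓ · (4,4)@ 1/2 ✓ · (4,6)% 1/2 ✓
Row 5: (5,1)@ 2/2 ✓ · (5,2)@ 2/2 ✓ · (5,3)@ 1/2 ✓ · (5,4)% 0/3 ✗ · (5,6)% 1/1 ✓
Row 6: (6,4)@ 0/2 ✗
Row 7: (7,1)% 0/0 ✓ · (7,3)% 1/1 ✓ · (7,4)% 1/3 ✗ · (7,5)@ 1/2 ✓ · (7,6)@ 1/1 ✓

(1,6), (2,3), (2,4), (3,3), (5,4), (6,4), (7,4)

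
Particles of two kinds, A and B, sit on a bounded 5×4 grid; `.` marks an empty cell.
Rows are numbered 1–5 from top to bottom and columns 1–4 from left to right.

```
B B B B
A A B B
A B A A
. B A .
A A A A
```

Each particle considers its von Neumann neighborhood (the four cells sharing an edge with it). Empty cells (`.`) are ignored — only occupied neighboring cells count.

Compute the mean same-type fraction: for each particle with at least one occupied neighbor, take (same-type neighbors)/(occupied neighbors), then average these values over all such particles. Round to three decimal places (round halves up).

Row 1: (1,1)B 1/2 · (1,2)B 2/3 · (1,3)B 3/3 · (1,4)B 2/2
Row 2: (2,1)A 2/3 · (2,2)A 1/4 · (2,3)B 2/4 · (2,4)B 2/3
Row 3: (3,1)A 1/2 · (3,2)B 1/4 · (3,3)A 2/4 · (3,4)A 1/2
Row 4: (4,2)B 1/3 · (4,3)A 2/3
Row 5: (5,1)A 1/1 · (5,2)A 2/3 · (5,3)A 3/3 · (5,4)A 1/1
Sum over 18 particles: 1/2 + 2/3 + 3/3 + 2/2 + 2/3 + 1/4 + 2/4 + 2/3 + 1/2 + 1/4 + 2/4 + 1/2 + 1/3 + 2/3 + 1/1 + 2/3 + 3/3 + 1/1 = 35/3; mean = 35/3 ÷ 18 = 35/54 = 0.648148… → 0.648.

0.648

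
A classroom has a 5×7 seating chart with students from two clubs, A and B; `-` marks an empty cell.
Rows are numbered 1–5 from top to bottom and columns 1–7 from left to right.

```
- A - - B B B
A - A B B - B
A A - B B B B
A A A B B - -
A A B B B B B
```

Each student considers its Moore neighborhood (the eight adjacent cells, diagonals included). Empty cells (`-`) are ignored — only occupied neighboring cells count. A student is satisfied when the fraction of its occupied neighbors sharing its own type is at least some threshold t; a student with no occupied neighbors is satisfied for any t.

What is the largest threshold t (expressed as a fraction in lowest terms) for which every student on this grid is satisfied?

2/5

(1,2)A 2/2
(1,5)B 3/3
(1,6)B 4/4
(1,7)B 2/2
(2,1)A 3/3
(2,3)A 2/4
(2,4)B 4/5
(2,5)B 6/6
(2,7)B 4/4
(3,1)A 4/4
(3,2)A 6/6
(3,4)B 5/7
(3,5)B 6/6
(3,6)B 5/5
(3,7)B 2/2
(4,1)A 5/5
(4,2)A 6/7
(4,3)A 3/7
(4,4)B 6/7
(4,5)B 7/7
(5,1)A 3/3
(5,2)A 4/5
(5,3)B 2/5
(5,4)B 4/5
(5,5)B 4/4
(5,6)B 3/3
(5,7)B 1/1
The smallest same-type fraction is 2/5 at (5,3), which reduces to 2/5. Any threshold above that leaves this student unsatisfied.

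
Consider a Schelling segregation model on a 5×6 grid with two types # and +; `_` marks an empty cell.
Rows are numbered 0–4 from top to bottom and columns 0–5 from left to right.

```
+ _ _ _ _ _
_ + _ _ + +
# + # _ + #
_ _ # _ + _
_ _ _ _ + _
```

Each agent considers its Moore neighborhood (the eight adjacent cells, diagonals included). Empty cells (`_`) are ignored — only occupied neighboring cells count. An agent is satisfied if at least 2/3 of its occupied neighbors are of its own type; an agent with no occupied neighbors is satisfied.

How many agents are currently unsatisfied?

6

(0,0)+ 1/1 ✓
(1,1)+ 2/4 ✗
(1,4)+ 2/3 ✓
(1,5)+ 2/3 ✓
(2,0)# 0/2 ✗
(2,1)+ 1/4 ✗
(2,2)# 1/3 ✗
(2,4)+ 3/4 ✓
(2,5)# 0/4 ✗
(3,2)# 1/2 ✗
(3,4)+ 2/3 ✓
(4,4)+ 1/1 ✓
Unsatisfied: (1,1), (2,0), (2,1), (2,2), (2,5), (3,2) — 6 in total.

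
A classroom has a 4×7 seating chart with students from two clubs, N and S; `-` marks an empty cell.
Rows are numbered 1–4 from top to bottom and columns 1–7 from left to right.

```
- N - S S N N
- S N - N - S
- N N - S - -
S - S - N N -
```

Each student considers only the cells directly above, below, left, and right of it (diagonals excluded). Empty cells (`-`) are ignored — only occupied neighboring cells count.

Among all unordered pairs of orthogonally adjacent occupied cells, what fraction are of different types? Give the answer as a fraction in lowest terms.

Scan each occupied cell's neighbors to the right and below so each pair is counted once.
From row 1: 4 unlike of 6 pairs (running 4/6).
From row 2: 3 unlike of 4 pairs (running 7/10).
From row 3: 2 unlike of 3 pairs (running 9/13).
From row 4: 0 unlike of 1 pairs (running 9/14).
Total adjacent occupied pairs: 14; unlike-type pairs: 9.
9/14 is already in lowest terms.

9/14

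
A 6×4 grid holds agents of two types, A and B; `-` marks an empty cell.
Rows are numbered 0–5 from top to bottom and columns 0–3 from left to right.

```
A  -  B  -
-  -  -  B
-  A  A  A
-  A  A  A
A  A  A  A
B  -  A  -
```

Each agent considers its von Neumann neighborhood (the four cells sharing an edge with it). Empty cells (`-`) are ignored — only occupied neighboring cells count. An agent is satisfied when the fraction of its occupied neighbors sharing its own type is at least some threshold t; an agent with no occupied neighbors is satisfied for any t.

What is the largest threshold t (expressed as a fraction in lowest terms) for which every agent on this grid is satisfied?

0/1

(0,0)A — no occupied neighbors
(0,2)B — no occupied neighbors
(1,3)B 0/1
(2,1)A 2/2
(2,2)A 3/3
(2,3)A 2/3
(3,1)A 3/3
(3,2)A 4/4
(3,3)A 3/3
(4,0)A 1/2
(4,1)A 3/3
(4,2)A 4/4
(4,3)A 2/2
(5,0)B 0/1
(5,2)A 1/1
The smallest same-type fraction is 0/1 at (1,3), which reduces to 0/1. Any threshold above that leaves this agent unsatisfied.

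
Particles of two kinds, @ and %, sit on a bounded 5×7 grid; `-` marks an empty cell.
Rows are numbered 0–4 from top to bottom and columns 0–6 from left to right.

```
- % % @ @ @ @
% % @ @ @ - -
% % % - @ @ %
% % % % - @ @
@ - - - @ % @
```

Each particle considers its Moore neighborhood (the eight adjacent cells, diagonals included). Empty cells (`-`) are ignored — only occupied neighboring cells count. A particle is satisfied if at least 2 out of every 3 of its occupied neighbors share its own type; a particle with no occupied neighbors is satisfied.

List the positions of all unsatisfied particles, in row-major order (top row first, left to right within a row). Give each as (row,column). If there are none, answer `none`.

Row 0: (0,1)% 3/4 ok · (0,2)% 2/5 unhappy · (0,3)@ 4/5 ok · (0,4)@ 4/4 ok · (0,5)@ 3/3 ok · (0,6)@ 1/1 ok
Row 1: (1,0)% 4/4 ok · (1,1)% 6/7 ok · (1,2)@ 2/7 unhappy · (1,3)@ 5/7 ok · (1,4)@ 6/6 ok
Row 2: (2,0)% 5/5 ok · (2,1)% 7/8 ok · (2,2)% 5/7 ok · (2,4)@ 4/5 ok · (2,5)@ 4/5 ok · (2,6)% 0/3 unhappy
Row 3: (3,0)% 3/4 ok · (3,1)% 5/6 ok · (3,2)% 4/4 ok · (3,3)% 2/4 unhappy · (3,5)@ 5/7 ok · (3,6)@ 3/5 unhappy
Row 4: (4,0)@ 0/2 unhappy · (4,4)@ 1/3 unhappy · (4,5)% 0/4 unhappy · (4,6)@ 2/3 ok

(0,2), (1,2), (2,6), (3,3), (3,6), (4,0), (4,4), (4,5)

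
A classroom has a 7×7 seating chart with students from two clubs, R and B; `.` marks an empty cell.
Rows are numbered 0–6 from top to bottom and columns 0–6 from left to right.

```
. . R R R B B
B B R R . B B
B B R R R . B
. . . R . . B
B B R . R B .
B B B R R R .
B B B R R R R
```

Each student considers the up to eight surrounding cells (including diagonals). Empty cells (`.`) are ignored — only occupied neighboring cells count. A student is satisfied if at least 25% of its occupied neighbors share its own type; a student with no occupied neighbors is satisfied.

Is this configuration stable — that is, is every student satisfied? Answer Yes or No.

(0,2)R 3/4 satisfied
(0,3)R 4/4 satisfied
(0,4)R 2/4 satisfied
(0,5)B 3/4 satisfied
(0,6)B 3/3 satisfied
(1,0)B 3/3 satisfied
(1,1)B 3/6 satisfied
(1,2)R 5/7 satisfied
(1,3)R 7/7 satisfied
(1,5)B 4/6 satisfied
(1,6)B 4/4 satisfied
(2,0)B 3/3 satisfied
(2,1)B 3/5 satisfied
(2,2)R 4/6 satisfied
(2,3)R 5/5 satisfied
(2,4)R 3/4 satisfied
(2,6)B 3/3 satisfied
(3,3)R 5/5 satisfied
(3,6)B 2/2 satisfied
(4,0)B 3/3 satisfied
(4,1)B 4/5 satisfied
(4,2)R 2/5 satisfied
(4,4)R 4/5 satisfied
(4,5)B 1/4 satisfied
(5,0)B 5/5 satisfied
(5,1)B 7/8 satisfied
(5,2)B 4/7 satisfied
(5,3)R 5/7 satisfied
(5,4)R 6/7 satisfied
(5,5)R 5/6 satisfied
(6,0)B 3/3 satisfied
(6,1)B 5/5 satisfied
(6,2)B 3/5 satisfied
(6,3)R 3/5 satisfied
(6,4)R 5/5 satisfied
(6,5)R 4/4 satisfied
(6,6)R 2/2 satisfied
All meet the threshold, so the configuration is stable.

Yes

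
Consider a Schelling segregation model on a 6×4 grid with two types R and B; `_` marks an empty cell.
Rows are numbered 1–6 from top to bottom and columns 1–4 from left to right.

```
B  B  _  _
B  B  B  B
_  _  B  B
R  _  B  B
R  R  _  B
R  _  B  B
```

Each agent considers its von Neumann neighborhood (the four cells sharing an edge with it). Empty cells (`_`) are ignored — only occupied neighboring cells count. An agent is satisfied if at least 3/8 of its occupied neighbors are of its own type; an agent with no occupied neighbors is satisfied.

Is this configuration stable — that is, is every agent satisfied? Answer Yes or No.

Yes

(1,1)B 2/2 ok
(1,2)B 2/2 ok
(2,1)B 2/2 ok
(2,2)B 3/3 ok
(2,3)B 3/3 ok
(2,4)B 2/2 ok
(3,3)B 3/3 ok
(3,4)B 3/3 ok
(4,1)R 1/1 ok
(4,3)B 2/2 ok
(4,4)B 3/3 ok
(5,1)R 3/3 ok
(5,2)R 1/1 ok
(5,4)B 2/2 ok
(6,1)R 1/1 ok
(6,3)B 1/1 ok
(6,4)B 2/2 ok
All meet the threshold, so the configuration is stable.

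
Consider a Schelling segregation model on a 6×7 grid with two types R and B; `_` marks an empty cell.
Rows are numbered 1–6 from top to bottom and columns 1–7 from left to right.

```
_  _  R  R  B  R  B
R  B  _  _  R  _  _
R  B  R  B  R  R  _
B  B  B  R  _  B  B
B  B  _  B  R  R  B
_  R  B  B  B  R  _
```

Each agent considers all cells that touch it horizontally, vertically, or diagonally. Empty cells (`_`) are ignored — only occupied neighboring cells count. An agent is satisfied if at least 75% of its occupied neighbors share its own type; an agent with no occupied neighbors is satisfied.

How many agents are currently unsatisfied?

26

(1,3)R 1/2 not
(1,4)R 2/3 not
(1,5)B 0/3 not
(1,6)R 1/3 not
(1,7)B 0/1 not
(2,1)R 1/3 not
(2,2)B 1/5 not
(2,5)R 4/6 not
(3,1)R 1/5 not
(3,2)B 4/7 not
(3,3)R 1/6 not
(3,4)B 1/5 not
(3,5)R 3/5 not
(3,6)R 2/4 not
(4,1)B 4/5 satisfied
(4,2)B 5/7 not
(4,3)B 5/7 not
(4,4)R 3/6 not
(4,6)B 2/6 not
(4,7)B 2/4 not
(5,1)B 3/4 satisfied
(5,2)B 5/6 satisfied
(5,4)B 4/6 not
(5,5)R 3/7 not
(5,6)R 2/6 not
(5,7)B 2/4 not
(6,2)R 0/3 not
(6,3)B 3/4 satisfied
(6,4)B 3/4 satisfied
(6,5)B 2/5 not
(6,6)R 2/4 not
Unsatisfied: (1,3), (1,4), (1,5), (1,6), (1,7), (2,1), (2,2), (2,5), (3,1), (3,2), (3,3), (3,4), (3,5), (3,6), (4,2), (4,3), (4,4), (4,6), (4,7), (5,4), (5,5), (5,6), (5,7), (6,2), (6,5), (6,6) — 26 in total.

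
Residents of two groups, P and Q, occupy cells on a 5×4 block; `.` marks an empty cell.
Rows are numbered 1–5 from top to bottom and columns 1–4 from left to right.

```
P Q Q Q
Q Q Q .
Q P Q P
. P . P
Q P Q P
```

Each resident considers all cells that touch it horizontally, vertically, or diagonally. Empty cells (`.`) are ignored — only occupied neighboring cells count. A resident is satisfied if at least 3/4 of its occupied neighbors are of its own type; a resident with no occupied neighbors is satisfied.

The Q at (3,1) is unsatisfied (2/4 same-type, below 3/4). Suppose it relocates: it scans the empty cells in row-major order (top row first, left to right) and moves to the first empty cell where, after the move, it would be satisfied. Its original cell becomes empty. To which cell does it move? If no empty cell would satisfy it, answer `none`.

Vacating (3,1). Empty cells in order:
  (2,4): 4/5 same-type → satisfied — stop here.

(2,4)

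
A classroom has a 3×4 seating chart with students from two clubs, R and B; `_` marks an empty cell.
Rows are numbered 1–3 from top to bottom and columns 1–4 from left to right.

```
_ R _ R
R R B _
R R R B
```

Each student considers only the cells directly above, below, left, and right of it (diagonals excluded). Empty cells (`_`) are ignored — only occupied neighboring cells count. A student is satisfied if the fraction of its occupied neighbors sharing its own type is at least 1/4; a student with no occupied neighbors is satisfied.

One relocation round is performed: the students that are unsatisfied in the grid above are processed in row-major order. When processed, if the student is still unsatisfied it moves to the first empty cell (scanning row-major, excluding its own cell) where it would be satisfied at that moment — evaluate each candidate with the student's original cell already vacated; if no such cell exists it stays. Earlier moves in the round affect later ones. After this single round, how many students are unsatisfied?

Initially unsatisfied (in order): (2,3), (3,4).
  (2,3) → (2,4).
  (3,4): now satisfied by earlier moves; stays.
Resulting grid:
_ R _ R
R R _ B
R R R B
Unsatisfied now: (1,4).

1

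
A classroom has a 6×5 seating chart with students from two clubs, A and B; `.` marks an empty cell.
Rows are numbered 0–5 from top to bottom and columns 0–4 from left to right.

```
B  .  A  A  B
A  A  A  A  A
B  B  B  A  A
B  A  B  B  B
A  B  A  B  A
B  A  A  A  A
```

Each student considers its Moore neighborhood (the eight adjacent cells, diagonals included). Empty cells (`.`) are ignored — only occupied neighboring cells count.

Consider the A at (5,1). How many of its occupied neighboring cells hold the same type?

Occupied neighbors of (5,1): (4,0)=A, (4,1)=B, (4,2)=A, (5,0)=B, (5,2)=A.
Same type (A): 3 of 5.

3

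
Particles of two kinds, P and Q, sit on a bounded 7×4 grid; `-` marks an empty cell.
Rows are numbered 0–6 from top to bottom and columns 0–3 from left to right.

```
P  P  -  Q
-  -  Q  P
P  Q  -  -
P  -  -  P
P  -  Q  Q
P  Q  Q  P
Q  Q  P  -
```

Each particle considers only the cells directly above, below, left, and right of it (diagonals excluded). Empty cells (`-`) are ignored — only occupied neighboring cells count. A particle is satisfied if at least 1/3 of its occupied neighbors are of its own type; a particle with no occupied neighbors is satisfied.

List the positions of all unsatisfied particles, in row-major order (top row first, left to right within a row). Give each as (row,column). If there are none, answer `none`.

(0,3), (1,2), (1,3), (2,1), (3,3), (5,3), (6,2)

(0,0)P 1/1 ok
(0,1)P 1/1 ok
(0,3)Q 0/1 unhappy
(1,2)Q 0/1 unhappy
(1,3)P 0/2 unhappy
(2,0)P 1/2 ok
(2,1)Q 0/1 unhappy
(3,0)P 2/2 ok
(3,3)P 0/1 unhappy
(4,0)P 2/2 ok
(4,2)Q 2/2 ok
(4,3)Q 1/3 ok
(5,0)P 1/3 ok
(5,1)Q 2/3 ok
(5,2)Q 2/4 ok
(5,3)P 0/2 unhappy
(6,0)Q 1/2 ok
(6,1)Q 2/3 ok
(6,2)P 0/2 unhappy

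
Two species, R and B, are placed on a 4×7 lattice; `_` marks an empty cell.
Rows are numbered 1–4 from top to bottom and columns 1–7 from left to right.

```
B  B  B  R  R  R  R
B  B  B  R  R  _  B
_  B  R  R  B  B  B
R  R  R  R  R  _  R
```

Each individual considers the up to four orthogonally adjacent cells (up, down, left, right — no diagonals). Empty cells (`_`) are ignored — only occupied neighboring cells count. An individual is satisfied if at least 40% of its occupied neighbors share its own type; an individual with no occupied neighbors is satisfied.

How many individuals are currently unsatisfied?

(1,1)B 2/2 ✓
(1,2)B 3/3 ✓
(1,3)B 2/3 ✓
(1,4)R 2/3 ✓
(1,5)R 3/3 ✓
(1,6)R 2/2 ✓
(1,7)R 1/2 ✓
(2,1)B 2/2 ✓
(2,2)B 4/4 ✓
(2,3)B 2/4 ✓
(2,4)R 3/4 ✓
(2,5)R 2/3 ✓
(2,7)B 1/2 ✓
(3,2)B 1/3 ✗
(3,3)R 2/4 ✓
(3,4)R 3/4 ✓
(3,5)B 1/4 ✗
(3,6)B 2/2 ✓
(3,7)B 2/3 ✓
(4,1)R 1/1 ✓
(4,2)R 2/3 ✓
(4,3)R 3/3 ✓
(4,4)R 3/3 ✓
(4,5)R 1/2 ✓
(4,7)R 0/1 ✗
Unsatisfied: (3,2), (3,5), (4,7) — 3 in total.

3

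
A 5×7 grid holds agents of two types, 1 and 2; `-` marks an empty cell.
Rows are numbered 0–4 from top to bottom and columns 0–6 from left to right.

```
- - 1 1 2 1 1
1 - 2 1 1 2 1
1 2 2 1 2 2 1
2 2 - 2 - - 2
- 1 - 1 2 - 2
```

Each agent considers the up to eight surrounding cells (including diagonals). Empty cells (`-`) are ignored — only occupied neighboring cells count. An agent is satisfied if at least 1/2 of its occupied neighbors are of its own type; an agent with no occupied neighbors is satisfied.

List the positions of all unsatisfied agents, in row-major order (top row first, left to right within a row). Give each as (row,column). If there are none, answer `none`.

(0,4), (1,2), (1,5), (2,0), (2,3), (2,6), (4,1), (4,3)

Row 0: (0,2)1 2/3 ok · (0,3)1 3/5 ok · (0,4)2 1/5 unhappy · (0,5)1 3/5 ok · (0,6)1 2/3 ok
Row 1: (1,0)1 1/2 ok · (1,2)2 2/6 unhappy · (1,3)1 4/8 ok · (1,4)1 4/8 ok · (1,5)2 3/8 unhappy · (1,6)1 3/5 ok
Row 2: (2,0)1 1/4 unhappy · (2,1)2 4/6 ok · (2,2)2 4/6 ok · (2,3)1 2/6 unhappy · (2,4)2 3/6 ok · (2,5)2 3/6 ok · (2,6)1 1/4 unhappy
Row 3: (3,0)2 2/4 ok · (3,1)2 3/5 ok · (3,3)2 3/5 ok · (3,6)2 2/3 ok
Row 4: (4,1)1 0/2 unhappy · (4,3)1 0/2 unhappy · (4,4)2 1/2 ok · (4,6)2 1/1 ok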